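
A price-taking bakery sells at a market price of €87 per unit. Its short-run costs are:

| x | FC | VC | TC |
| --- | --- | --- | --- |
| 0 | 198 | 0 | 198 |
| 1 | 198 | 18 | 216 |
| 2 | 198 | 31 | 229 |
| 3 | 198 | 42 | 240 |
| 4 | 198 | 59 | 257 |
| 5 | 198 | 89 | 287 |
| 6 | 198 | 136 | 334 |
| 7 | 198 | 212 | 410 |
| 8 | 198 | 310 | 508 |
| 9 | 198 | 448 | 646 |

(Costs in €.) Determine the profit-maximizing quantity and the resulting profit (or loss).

x = 7; profit = €199

Compute π = P·x − TC at each output: x=0: -198; x=1: -129; x=2: -55; x=3: 21; x=4: 91; x=5: 148; x=6: 188; x=7: 199; x=8: 188; x=9: 137.
Profit is maximized at x = 7. AVC there is 212/7 = €30.29 ≤ P, so producing beats shutting down (which would give -€198).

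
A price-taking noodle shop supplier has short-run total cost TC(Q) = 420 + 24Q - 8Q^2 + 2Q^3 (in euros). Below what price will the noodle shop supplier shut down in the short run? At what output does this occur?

The firm shuts down when price falls below the minimum of average variable cost. AVC = VC/Q = 24 - 8Q + 2Q^2.
dAVC/dQ = -8 + 4Q = 0 gives Q = 2. min AVC = 24 - 8·2 + 2·2^2 = 16.
The firm shuts down for any P below €16.

€16 per unit, at Q = 2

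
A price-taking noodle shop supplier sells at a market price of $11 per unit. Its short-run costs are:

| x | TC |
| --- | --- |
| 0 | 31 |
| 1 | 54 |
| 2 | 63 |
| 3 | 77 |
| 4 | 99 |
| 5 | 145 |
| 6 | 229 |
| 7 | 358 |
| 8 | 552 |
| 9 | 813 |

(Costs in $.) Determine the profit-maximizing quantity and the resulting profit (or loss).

x = 0 (shut down); profit = -$31

Profit at each row (π = 11x − TC): x=0: -31; x=1: -43; x=2: -41; x=3: -44; x=4: -55; x=5: -90; x=6: -163; x=7: -281; x=8: -464; x=9: -714.
Profit is highest at x = 0. Equivalently, the lowest AVC in the table is 46/3 ≈ $15.33 at x = 3, and P = $11 falls below it — price never covers variable cost, so the firm shuts down and loses only its fixed cost.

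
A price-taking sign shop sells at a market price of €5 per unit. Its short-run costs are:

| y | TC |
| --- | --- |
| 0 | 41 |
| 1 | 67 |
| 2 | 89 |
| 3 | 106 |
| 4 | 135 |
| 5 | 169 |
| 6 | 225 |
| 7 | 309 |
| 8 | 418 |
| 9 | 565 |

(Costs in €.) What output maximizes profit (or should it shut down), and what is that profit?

y = 0 (shut down); profit = -€41

Tabulate TR − TC: y=0: -41; y=1: -62; y=2: -79; y=3: -91; y=4: -115; y=5: -144; y=6: -195; y=7: -274; y=8: -378; y=9: -520.
Profit is highest at y = 0. Equivalently, the lowest AVC in the table is 65/3 ≈ €21.67 at y = 3, and P = €5 falls below it — price never covers variable cost, so the firm shuts down and loses only its fixed cost.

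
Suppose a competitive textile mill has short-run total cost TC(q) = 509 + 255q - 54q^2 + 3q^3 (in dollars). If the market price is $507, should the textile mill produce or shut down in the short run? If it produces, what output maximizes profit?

Variable cost is VC = 255q - 54q^2 + 3q^3, so AVC = VC/q = 255 - 54q + 3q^2 and MC = dTC/dq = 255 - 108q + 9q^2.
The AVC parabola has its vertex at q = 54/6 = 9, where AVC = 255 - 54·9 + 3·9^2 = $12.
P = $507 exceeds min AVC = $12, so the firm stays open.
P = MC gives -252 - 108q + 9q^2 = 0, with roots -2 and 14. Take the larger (rising MC): q* = 14.
Check: AVC at q = 14 is $87 ≤ P, so revenue covers variable cost.
Profit = P·q − TC = 507·14 − 1727 = $5371.

Produce at q = 14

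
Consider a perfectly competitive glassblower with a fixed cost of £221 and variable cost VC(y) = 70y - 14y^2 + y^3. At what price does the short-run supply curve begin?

£21 per unit

Short-run supply begins at min AVC. From VC = 70y - 14y^2 + y^3, AVC = 70 - 14y + y^2.
At the minimum of AVC, MC = AVC. MC = 70 - 28y + 3y^2; setting MC = AVC gives 2y^2 - 14y = 0, so y = 7. min AVC = 21.
For P < £21 the firm produces nothing.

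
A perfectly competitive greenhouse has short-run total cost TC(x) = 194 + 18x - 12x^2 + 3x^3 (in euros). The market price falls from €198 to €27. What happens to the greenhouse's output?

MC = 18 - 24x + 9x^2; the shutdown threshold is min AVC = €6 (at x = 2).
At P = €198 ≥ min AVC, set P = MC on the rising branch: x = 6.
At P = €27 ≥ min AVC, set P = MC: x = 3. The firm stays open but cuts output.

Output falls from 6 to 3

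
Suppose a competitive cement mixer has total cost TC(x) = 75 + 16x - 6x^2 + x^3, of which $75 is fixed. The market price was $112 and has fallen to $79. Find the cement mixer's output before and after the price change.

MC = 16 - 12x + 3x^2; the shutdown threshold is min AVC = $7 (at x = 3).
With P = $112 above the shutdown price, P = MC gives x = 8.
At P = $79 ≥ min AVC, set P = MC: x = 7. The firm stays open but cuts output.

Output falls from 8 to 7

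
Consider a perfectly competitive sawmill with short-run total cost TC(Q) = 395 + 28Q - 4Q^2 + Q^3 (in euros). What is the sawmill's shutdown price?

€24 per unit

Short-run supply begins at min AVC. From VC = 28Q - 4Q^2 + Q^3, AVC = 28 - 4Q + Q^2.
dAVC/dQ = -4 + 2Q = 0 gives Q = 2. min AVC = 28 - 4·2 + 2^2 = 24.
The firm shuts down for any P below €24.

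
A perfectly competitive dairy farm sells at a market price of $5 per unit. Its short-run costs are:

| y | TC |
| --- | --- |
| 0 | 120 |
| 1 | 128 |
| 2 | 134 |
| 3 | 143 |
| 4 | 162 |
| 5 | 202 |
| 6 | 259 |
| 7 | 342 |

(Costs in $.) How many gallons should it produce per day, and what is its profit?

Compute π = P·y − TC at each output: y=0: -120; y=1: -123; y=2: -124; y=3: -128; y=4: -142; y=5: -177; y=6: -229; y=7: -307.
Profit is highest at y = 0. Equivalently, the lowest AVC in the table is 14/2 ≈ $7 at y = 2, and P = $5 falls below it — price never covers variable cost, so the firm shuts down and loses only its fixed cost.

y = 0 (shut down); profit = -$120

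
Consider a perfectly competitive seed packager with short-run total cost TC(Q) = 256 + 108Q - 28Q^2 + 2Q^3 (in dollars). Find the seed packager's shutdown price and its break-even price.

Shutdown price = $10; break-even price = $44

Shutdown price = min AVC. AVC = 108 - 28Q + 2Q^2, with vertex at Q = 7 and minimum $10.
ATC = 256/Q + 108 - 28Q + 2Q^2. Setting dATC/dQ = −256/Q^2 − 28 + 4Q = 0 gives Q = 8 (since 4·8^3 − 28·8^2 = 256).
min ATC = 256/8 + 108 − 28·8 + 2·8^2 = $44. That is the break-even price.
For $10 ≤ P < $44 the firm produces at a loss; below $10 it shuts down.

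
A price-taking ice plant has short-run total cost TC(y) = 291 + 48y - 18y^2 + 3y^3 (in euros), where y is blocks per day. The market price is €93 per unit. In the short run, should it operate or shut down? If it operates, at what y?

Produce at y = 5

Variable cost is VC = 48y - 18y^2 + 3y^3, so AVC = VC/y = 48 - 18y + 3y^2 and MC = dTC/dy = 48 - 36y + 9y^2.
AVC hits its minimum where MC = AVC, at y = 3, giving min AVC = 48 - 18·3 + 3·3^2 = €21.
P = €93 exceeds min AVC = €21, so the firm stays open.
Set P = MC: 93 = 48 - 36y + 9y^2 → -45 - 36y + 9y^2 = 0. The roots are y = -1 and y = 5; the profit-maximizing output is on the rising part of MC, so y* = 5.
Check: AVC at y = 5 is €33 ≤ P, so revenue covers variable cost.
Profit = P·y − TC = 93·5 − 456 = €9.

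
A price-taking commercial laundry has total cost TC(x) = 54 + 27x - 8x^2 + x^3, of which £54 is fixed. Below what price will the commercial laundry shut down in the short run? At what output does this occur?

The firm shuts down when price falls below the minimum of average variable cost. AVC = VC/x = 27 - 8x + x^2.
dAVC/dx = -8 + 2x = 0 gives x = 4. min AVC = 27 - 8·4 + 4^2 = 11.
For P < £11 the firm produces nothing.

£11 per unit, at x = 4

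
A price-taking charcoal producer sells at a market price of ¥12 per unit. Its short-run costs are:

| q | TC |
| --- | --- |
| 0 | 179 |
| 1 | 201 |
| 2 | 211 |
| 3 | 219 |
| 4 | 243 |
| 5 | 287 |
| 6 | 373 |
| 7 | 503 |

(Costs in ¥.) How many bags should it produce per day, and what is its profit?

Compute π = P·q − TC at each output: q=0: -179; q=1: -189; q=2: -187; q=3: -183; q=4: -195; q=5: -227; q=6: -301; q=7: -419.
Profit is highest at q = 0. Equivalently, the lowest AVC in the table is 40/3 ≈ ¥13.33 at q = 3, and P = ¥12 falls below it — price never covers variable cost, so the firm shuts down and loses only its fixed cost.

q = 0 (shut down); profit = -¥179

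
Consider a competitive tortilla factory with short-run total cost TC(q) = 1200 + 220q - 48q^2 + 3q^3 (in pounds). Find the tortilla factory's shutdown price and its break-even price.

AVC = 220 - 48q + 3q^2; minimized at q = 8, giving min AVC = £28. That is the shutdown price.
ATC = 1200/q + 220 - 48q + 3q^2. Setting dATC/dq = −1200/q^2 − 48 + 6q = 0 gives q = 10 (since 6·10^3 − 48·10^2 = 1200).
min ATC = 1200/10 + 220 − 48·10 + 3·10^2 = £160. That is the break-even price.
For £28 ≤ P < £160 the firm produces at a loss; below £28 it shuts down.

Shutdown price = £28; break-even price = £160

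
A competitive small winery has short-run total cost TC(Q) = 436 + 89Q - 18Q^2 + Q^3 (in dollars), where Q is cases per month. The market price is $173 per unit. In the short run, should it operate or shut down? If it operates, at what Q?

Variable cost is VC = 89Q - 18Q^2 + Q^3, so AVC = VC/Q = 89 - 18Q + Q^2 and MC = dTC/dQ = 89 - 36Q + 3Q^2.
AVC hits its minimum where MC = AVC, at Q = 9, giving min AVC = 89 - 18·9 + 9^2 = $8.
P = $173 exceeds min AVC = $8, so the firm stays open.
Set P = MC: 173 = 89 - 36Q + 3Q^2 → -84 - 36Q + 3Q^2 = 0. The roots are Q = -2 and Q = 14; the profit-maximizing output is on the rising part of MC, so Q* = 14.
Check: AVC at Q = 14 is $33 ≤ P, so revenue covers variable cost.
Profit = P·Q − TC = 173·14 − 898 = $1524.

Produce at Q = 14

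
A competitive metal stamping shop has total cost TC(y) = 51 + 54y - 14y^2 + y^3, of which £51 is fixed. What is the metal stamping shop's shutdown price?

The shutdown price is the minimum of AVC. VC = 54y - 14y^2 + y^3, so AVC = 54 - 14y + y^2.
At the minimum of AVC, MC = AVC. MC = 54 - 28y + 3y^2; setting MC = AVC gives 2y^2 - 14y = 0, so y = 7. min AVC = 5.
So the shutdown price is £5.

£5 per unit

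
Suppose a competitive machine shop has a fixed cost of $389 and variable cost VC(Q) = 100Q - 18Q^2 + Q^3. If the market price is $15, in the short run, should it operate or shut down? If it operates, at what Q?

Shut down

From TC, MC = TC'(Q) = 100 - 36Q + 3Q^2 and AVC = VC/Q = 100 - 18Q + Q^2.
The AVC parabola has its vertex at Q = 18/2 = 9, where AVC = 100 - 18·9 + 9^2 = $19.
With P < min AVC ($15 < $19), every unit sold adds to the loss.
The firm minimizes its loss by shutting down and losing only its fixed cost of $389.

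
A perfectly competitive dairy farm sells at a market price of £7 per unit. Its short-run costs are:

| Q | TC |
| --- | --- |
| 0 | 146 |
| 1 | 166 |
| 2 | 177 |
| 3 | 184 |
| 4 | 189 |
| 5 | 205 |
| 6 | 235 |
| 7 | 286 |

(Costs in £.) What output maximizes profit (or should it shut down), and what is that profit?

Q = 0 (shut down); profit = -£146

Tabulate TR − TC: Q=0: -146; Q=1: -159; Q=2: -163; Q=3: -163; Q=4: -161; Q=5: -170; Q=6: -193; Q=7: -237.
Profit is highest at Q = 0. Equivalently, the lowest AVC in the table is 43/4 ≈ £10.75 at Q = 4, and P = £7 falls below it — price never covers variable cost, so the firm shuts down and loses only its fixed cost.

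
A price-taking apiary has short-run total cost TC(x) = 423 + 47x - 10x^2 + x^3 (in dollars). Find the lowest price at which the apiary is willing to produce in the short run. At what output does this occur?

The shutdown price is the minimum of AVC. VC = 47x - 10x^2 + x^3, so AVC = 47 - 10x + x^2.
dAVC/dx = -10 + 2x = 0 gives x = 5. min AVC = 47 - 10·5 + 5^2 = 22.
So the shutdown price is $22.

$22 per unit, at x = 5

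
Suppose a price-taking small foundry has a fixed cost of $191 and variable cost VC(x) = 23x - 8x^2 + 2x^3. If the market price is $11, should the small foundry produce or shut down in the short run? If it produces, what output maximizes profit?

Shut down

From TC, MC = TC'(x) = 23 - 16x + 6x^2 and AVC = VC/x = 23 - 8x + 2x^2.
AVC is minimized where dAVC/dx = -8 + 4x = 0, at x = 2; min AVC = 23 - 8·2 + 2·2^2 = $15.
Since P = $11 < min AVC = $15, price fails to cover variable cost at any output.
Shutting down limits the loss to fixed cost, $191.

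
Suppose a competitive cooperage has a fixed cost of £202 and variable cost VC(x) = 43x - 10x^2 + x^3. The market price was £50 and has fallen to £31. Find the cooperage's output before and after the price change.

Output falls from 7 to 6

MC = 43 - 20x + 3x^2; the shutdown threshold is min AVC = £18 (at x = 5).
At P = £50 ≥ min AVC, set P = MC on the rising branch: x = 7.
At P = £31 ≥ min AVC, set P = MC: x = 6. The firm stays open but cuts output.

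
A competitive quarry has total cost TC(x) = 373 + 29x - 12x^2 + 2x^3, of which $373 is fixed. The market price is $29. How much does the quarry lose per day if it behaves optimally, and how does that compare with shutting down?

Profit = -$309 at x = 4

AVC = 29 - 12x + 2x^2; min AVC = $11 at x = 3. Since P = $29 ≥ min AVC, the firm produces.
MC = 29 - 24x + 6x^2. Setting P = MC and taking the root on the rising branch gives x* = 4.
TR = 29·4 = 116. TC = 373 + 52 = 425. Profit = 116 − 425 = -$309.
Shutting down would mean losing the fixed cost of $373, so operating at a loss of $309 is better by $64.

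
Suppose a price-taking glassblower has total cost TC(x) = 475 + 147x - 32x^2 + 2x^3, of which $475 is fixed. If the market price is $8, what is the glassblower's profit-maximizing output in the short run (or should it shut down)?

Shut down

From TC, MC = TC'(x) = 147 - 64x + 6x^2 and AVC = VC/x = 147 - 32x + 2x^2.
AVC is minimized where dAVC/dx = -32 + 4x = 0, at x = 8; min AVC = 147 - 32·8 + 2·8^2 = $19.
Since P = $8 < min AVC = $19, price fails to cover variable cost at any output.
Best response: produce nothing and absorb the $475 fixed cost.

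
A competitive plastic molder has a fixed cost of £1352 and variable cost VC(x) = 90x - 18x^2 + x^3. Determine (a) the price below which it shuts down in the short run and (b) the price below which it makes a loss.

Shutdown price = min AVC. AVC = 90 - 18x + x^2, with vertex at x = 9 and minimum £9.
ATC = 1352/x + 90 - 18x + x^2. Setting dATC/dx = −1352/x^2 − 18 + 2x = 0 gives x = 13 (since 2·13^3 − 18·13^2 = 1352).
min ATC = 1352/13 + 90 − 18·13 + 13^2 = £129. That is the break-even price.
For £9 ≤ P < £129 the firm produces at a loss; below £9 it shuts down.

Shutdown price = £9; break-even price = £129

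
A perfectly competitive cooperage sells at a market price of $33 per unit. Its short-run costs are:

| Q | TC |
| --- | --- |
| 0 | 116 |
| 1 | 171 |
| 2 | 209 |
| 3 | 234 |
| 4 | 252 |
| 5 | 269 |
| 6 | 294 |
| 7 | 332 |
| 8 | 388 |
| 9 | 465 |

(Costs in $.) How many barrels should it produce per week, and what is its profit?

Tabulate TR − TC: Q=0: -116; Q=1: -138; Q=2: -143; Q=3: -135; Q=4: -120; Q=5: -104; Q=6: -96; Q=7: -101; Q=8: -124; Q=9: -168.
Profit is maximized at Q = 6. AVC there is 178/6 = $29.67 ≤ P, so producing beats shutting down (which would give -$116).

Q = 6; profit = -$96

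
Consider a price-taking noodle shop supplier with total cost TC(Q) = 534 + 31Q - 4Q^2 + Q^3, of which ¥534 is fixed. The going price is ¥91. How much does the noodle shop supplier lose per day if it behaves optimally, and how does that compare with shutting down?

AVC = 31 - 4Q + Q^2; min AVC = ¥27 at Q = 2. Since P = ¥91 ≥ min AVC, the firm produces.
MC = 31 - 8Q + 3Q^2. Setting P = MC and taking the root on the rising branch gives Q* = 6.
TR = 91·6 = 546. TC = 534 + 258 = 792. Profit = 546 − 792 = -¥246.
That loss of ¥246 beats the ¥534 the firm would lose by shutting down; producing recovers ¥288 of fixed cost.

Profit = -¥246 at Q = 6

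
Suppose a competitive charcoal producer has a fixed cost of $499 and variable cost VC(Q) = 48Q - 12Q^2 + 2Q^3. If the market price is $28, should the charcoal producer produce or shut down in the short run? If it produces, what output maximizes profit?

From TC, MC = TC'(Q) = 48 - 24Q + 6Q^2 and AVC = VC/Q = 48 - 12Q + 2Q^2.
AVC is minimized where dAVC/dQ = -12 + 4Q = 0, at Q = 3; min AVC = 48 - 12·3 + 2·3^2 = $30.
P = $28 lies below min AVC = $30; no output level covers variable cost.
Best response: produce nothing and absorb the $499 fixed cost.

Shut down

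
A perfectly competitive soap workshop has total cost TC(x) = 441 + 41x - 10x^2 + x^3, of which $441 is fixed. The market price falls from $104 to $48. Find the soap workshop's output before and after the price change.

Output falls from 9 to 7

MC = 41 - 20x + 3x^2; the shutdown threshold is min AVC = $16 (at x = 5).
At P = $104 ≥ min AVC, set P = MC on the rising branch: x = 9.
At P = $48 ≥ min AVC, set P = MC: x = 7. The firm stays open but cuts output.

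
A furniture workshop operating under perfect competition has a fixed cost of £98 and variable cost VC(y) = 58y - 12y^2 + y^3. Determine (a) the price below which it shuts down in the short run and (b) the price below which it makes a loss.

Shutdown price = £22; break-even price = £37

Shutdown price = min AVC. AVC = 58 - 12y + y^2, with vertex at y = 6 and minimum £22.
ATC = 98/y + 58 - 12y + y^2. Setting dATC/dy = −98/y^2 − 12 + 2y = 0 gives y = 7 (since 2·7^3 − 12·7^2 = 98).
min ATC = 98/7 + 58 − 12·7 + 7^2 = £37. That is the break-even price.
Between these two prices the firm operates at a loss; above £37 it earns a profit.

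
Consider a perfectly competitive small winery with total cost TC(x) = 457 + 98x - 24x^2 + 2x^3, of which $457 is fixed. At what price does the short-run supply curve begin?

$26 per unit

The shutdown price is the minimum of AVC. VC = 98x - 24x^2 + 2x^3, so AVC = 98 - 24x + 2x^2.
At the minimum of AVC, MC = AVC. MC = 98 - 48x + 6x^2; setting MC = AVC gives 4x^2 - 24x = 0, so x = 6. min AVC = 26.
The firm shuts down for any P below $26.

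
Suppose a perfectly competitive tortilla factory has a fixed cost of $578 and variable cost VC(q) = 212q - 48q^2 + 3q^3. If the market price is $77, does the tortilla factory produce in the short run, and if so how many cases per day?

Variable cost is VC = 212q - 48q^2 + 3q^3, so AVC = VC/q = 212 - 48q + 3q^2 and MC = dTC/dq = 212 - 96q + 9q^2.
The AVC parabola has its vertex at q = 48/6 = 8, where AVC = 212 - 48·8 + 3·8^2 = $20.
P = $77 exceeds min AVC = $20, so the firm stays open.
Set P = MC: 77 = 212 - 96q + 9q^2 → 135 - 96q + 9q^2 = 0. The roots are q = 5/3 and q = 9; the profit-maximizing output is on the rising part of MC, so q* = 9.
Check: AVC at q = 9 is $23 ≤ P, so revenue covers variable cost.
Profit = P·q − TC = 77·9 − 785 = -$92, a loss, but smaller than the $578 fixed cost the firm would lose by shutting down.

Produce at q = 9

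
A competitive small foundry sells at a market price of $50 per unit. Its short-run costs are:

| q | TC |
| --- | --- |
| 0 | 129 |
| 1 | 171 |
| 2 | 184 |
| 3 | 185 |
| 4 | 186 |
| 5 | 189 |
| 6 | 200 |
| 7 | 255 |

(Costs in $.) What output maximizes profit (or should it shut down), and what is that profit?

q = 6; profit = $100

Compute π = P·q − TC at each output: q=0: -129; q=1: -121; q=2: -84; q=3: -35; q=4: 14; q=5: 61; q=6: 100; q=7: 95.
Profit is maximized at q = 6. AVC there is 71/6 = $11.83 ≤ P, so producing beats shutting down (which would give -$129).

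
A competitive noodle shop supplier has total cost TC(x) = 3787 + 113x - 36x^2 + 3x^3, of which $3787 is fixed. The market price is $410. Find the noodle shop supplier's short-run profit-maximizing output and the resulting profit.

AVC = 113 - 36x + 3x^2; min AVC = $5 at x = 6. Since P = $410 ≥ min AVC, the firm produces.
MC = 113 - 72x + 9x^2. Setting P = MC and taking the root on the rising branch gives x* = 11.
TR = 410·11 = 4510. TC = 3787 + 880 = 4667. Profit = 4510 − 4667 = -$157.
Shutting down would mean losing the fixed cost of $3787, so operating at a loss of $157 is better by $3630.

Profit = -$157 at x = 11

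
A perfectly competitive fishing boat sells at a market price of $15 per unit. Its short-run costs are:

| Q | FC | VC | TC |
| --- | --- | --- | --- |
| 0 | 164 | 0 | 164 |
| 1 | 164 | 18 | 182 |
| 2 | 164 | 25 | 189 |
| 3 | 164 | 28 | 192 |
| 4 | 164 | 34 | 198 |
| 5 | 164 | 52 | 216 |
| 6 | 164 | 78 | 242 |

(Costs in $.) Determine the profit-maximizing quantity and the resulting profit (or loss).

Profit at each row (π = 15Q − TC): Q=0: -164; Q=1: -167; Q=2: -159; Q=3: -147; Q=4: -138; Q=5: -141; Q=6: -152.
Profit is maximized at Q = 4. AVC there is 34/4 = $8.50 ≤ P, so producing beats shutting down (which would give -$164).

Q = 4; profit = -$138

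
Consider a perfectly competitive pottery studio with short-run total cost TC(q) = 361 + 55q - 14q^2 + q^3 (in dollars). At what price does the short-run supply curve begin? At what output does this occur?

Short-run supply begins at min AVC. From VC = 55q - 14q^2 + q^3, AVC = 55 - 14q + q^2.
At the minimum of AVC, MC = AVC. MC = 55 - 28q + 3q^2; setting MC = AVC gives 2q^2 - 14q = 0, so q = 7. min AVC = 6.
So the shutdown price is $6.

$6 per unit, at q = 7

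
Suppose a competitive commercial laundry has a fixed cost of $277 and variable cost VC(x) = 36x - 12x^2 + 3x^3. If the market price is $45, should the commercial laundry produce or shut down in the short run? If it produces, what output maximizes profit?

From TC, MC = TC'(x) = 36 - 24x + 9x^2 and AVC = VC/x = 36 - 12x + 3x^2.
The AVC parabola has its vertex at x = 12/6 = 2, where AVC = 36 - 12·2 + 3·2^2 = $24.
Because $45 ≥ $24, revenue can cover variable cost; the firm operates.
Set P = MC: 45 = 36 - 24x + 9x^2 → -9 - 24x + 9x^2 = 0. The roots are x = -1/3 and x = 3; the profit-maximizing output is on the rising part of MC, so x* = 3.
Check: AVC at x = 3 is $27 ≤ P, so revenue covers variable cost.
Profit = P·x − TC = 45·3 − 358 = -$223, a loss, but smaller than the $277 fixed cost the firm would lose by shutting down.

Produce at x = 3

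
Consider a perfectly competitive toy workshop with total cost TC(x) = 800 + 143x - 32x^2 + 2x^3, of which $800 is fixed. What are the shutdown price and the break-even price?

Shutdown price = min AVC. AVC = 143 - 32x + 2x^2, with vertex at x = 8 and minimum $15.
ATC = 800/x + 143 - 32x + 2x^2. Setting dATC/dx = −800/x^2 − 32 + 4x = 0 gives x = 10 (since 4·10^3 − 32·10^2 = 800).
min ATC = 800/10 + 143 − 32·10 + 2·10^2 = $103. That is the break-even price.
Between these two prices the firm operates at a loss; above $103 it earns a profit.

Shutdown price = $15; break-even price = $103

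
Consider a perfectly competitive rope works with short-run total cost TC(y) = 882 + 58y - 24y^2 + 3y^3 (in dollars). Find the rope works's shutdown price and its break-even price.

Shutdown price = $10; break-even price = $163

AVC = 58 - 24y + 3y^2; minimized at y = 4, giving min AVC = $10. That is the shutdown price.
ATC = 882/y + 58 - 24y + 3y^2. Setting dATC/dy = −882/y^2 − 24 + 6y = 0 gives y = 7 (since 6·7^3 − 24·7^2 = 882).
min ATC = 882/7 + 58 − 24·7 + 3·7^2 = $163. That is the break-even price.
Between these two prices the firm operates at a loss; above $163 it earns a profit.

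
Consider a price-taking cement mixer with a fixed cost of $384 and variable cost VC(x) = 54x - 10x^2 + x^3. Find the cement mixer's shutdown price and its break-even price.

Shutdown price = min AVC. AVC = 54 - 10x + x^2, with vertex at x = 5 and minimum $29.
ATC = 384/x + 54 - 10x + x^2. Setting dATC/dx = −384/x^2 − 10 + 2x = 0 gives x = 8 (since 2·8^3 − 10·8^2 = 384).
min ATC = 384/8 + 54 − 10·8 + 8^2 = $86. That is the break-even price.
Between these two prices the firm operates at a loss; above $86 it earns a profit.

Shutdown price = $29; break-even price = $86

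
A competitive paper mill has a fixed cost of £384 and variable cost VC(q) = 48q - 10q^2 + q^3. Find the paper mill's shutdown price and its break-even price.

Shutdown price = min AVC. AVC = 48 - 10q + q^2, with vertex at q = 5 and minimum £23.
ATC = 384/q + 48 - 10q + q^2. Setting dATC/dq = −384/q^2 − 10 + 2q = 0 gives q = 8 (since 2·8^3 − 10·8^2 = 384).
min ATC = 384/8 + 48 − 10·8 + 8^2 = £80. That is the break-even price.
Between these two prices the firm operates at a loss; above £80 it earns a profit.

Shutdown price = £23; break-even price = £80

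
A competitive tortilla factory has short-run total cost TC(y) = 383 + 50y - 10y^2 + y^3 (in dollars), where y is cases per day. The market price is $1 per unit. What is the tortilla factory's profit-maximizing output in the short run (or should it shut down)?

Shut down

Strip out fixed cost: VC = 50y - 10y^2 + y^3. Then AVC = 50 - 10y + y^2 and MC = 50 - 20y + 3y^2.
AVC hits its minimum where MC = AVC, at y = 5, giving min AVC = 50 - 10·5 + 5^2 = $25.
With P < min AVC ($1 < $25), every unit sold adds to the loss.
Shutting down limits the loss to fixed cost, $383.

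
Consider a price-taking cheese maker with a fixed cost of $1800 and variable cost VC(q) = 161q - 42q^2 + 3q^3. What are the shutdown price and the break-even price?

Shutdown price = $14; break-even price = $221

Shutdown price = min AVC. AVC = 161 - 42q + 3q^2, with vertex at q = 7 and minimum $14.
ATC = 1800/q + 161 - 42q + 3q^2. Setting dATC/dq = −1800/q^2 − 42 + 6q = 0 gives q = 10 (since 6·10^3 − 42·10^2 = 1800).
min ATC = 1800/10 + 161 − 42·10 + 3·10^2 = $221. That is the break-even price.
Between these two prices the firm operates at a loss; above $221 it earns a profit.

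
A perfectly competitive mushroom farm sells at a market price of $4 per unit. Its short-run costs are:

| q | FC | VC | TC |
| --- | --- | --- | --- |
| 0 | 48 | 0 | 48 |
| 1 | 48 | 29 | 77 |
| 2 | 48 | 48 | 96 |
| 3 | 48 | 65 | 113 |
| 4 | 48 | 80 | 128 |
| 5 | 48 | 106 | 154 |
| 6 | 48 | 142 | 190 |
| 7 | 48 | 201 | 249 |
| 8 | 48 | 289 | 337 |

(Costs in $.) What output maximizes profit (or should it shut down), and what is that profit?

Profit at each row (π = 4q − TC): q=0: -48; q=1: -73; q=2: -88; q=3: -101; q=4: -112; q=5: -134; q=6: -166; q=7: -221; q=8: -305.
Profit is highest at q = 0. Equivalently, the lowest AVC in the table is 80/4 ≈ $20 at q = 4, and P = $4 falls below it — price never covers variable cost, so the firm shuts down and loses only its fixed cost.

q = 0 (shut down); profit = -$48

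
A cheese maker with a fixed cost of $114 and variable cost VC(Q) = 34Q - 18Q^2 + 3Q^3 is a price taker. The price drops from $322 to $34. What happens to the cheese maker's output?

AVC = 34 - 18Q + 3Q^2, minimized at Q = 3 where min AVC = $7. MC = 34 - 36Q + 9Q^2.
With P = $322 above the shutdown price, P = MC gives Q = 8.
At P = $34 ≥ min AVC, set P = MC: Q = 4. The firm stays open but cuts output.

Output falls from 8 to 4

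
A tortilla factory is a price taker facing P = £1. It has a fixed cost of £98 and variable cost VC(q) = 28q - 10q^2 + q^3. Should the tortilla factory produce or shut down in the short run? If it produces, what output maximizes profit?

Shut down

From TC, MC = TC'(q) = 28 - 20q + 3q^2 and AVC = VC/q = 28 - 10q + q^2.
AVC is minimized where dAVC/dq = -10 + 2q = 0, at q = 5; min AVC = 28 - 10·5 + 5^2 = £3.
Since P = £1 < min AVC = £3, price fails to cover variable cost at any output.
Shutting down limits the loss to fixed cost, £98.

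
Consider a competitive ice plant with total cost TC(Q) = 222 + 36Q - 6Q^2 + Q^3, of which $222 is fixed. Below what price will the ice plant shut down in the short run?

Short-run supply begins at min AVC. From VC = 36Q - 6Q^2 + Q^3, AVC = 36 - 6Q + Q^2.
At the minimum of AVC, MC = AVC. MC = 36 - 12Q + 3Q^2; setting MC = AVC gives 2Q^2 - 6Q = 0, so Q = 3. min AVC = 27.
For P < $27 the firm produces nothing.

$27 per unit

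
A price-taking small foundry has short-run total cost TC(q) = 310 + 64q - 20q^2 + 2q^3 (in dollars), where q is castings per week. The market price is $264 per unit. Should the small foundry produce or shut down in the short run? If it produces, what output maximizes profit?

Produce at q = 10

Variable cost is VC = 64q - 20q^2 + 2q^3, so AVC = VC/q = 64 - 20q + 2q^2 and MC = dTC/dq = 64 - 40q + 6q^2.
AVC hits its minimum where MC = AVC, at q = 5, giving min AVC = 64 - 20·5 + 2·5^2 = $14.
Since P = $264 ≥ min AVC = $14, price covers variable cost and the firm should produce.
Set P = MC: 264 = 64 - 40q + 6q^2 → -200 - 40q + 6q^2 = 0. The roots are q = -10/3 and q = 10; the profit-maximizing output is on the rising part of MC, so q* = 10.
Check: AVC at q = 10 is $64 ≤ P, so revenue covers variable cost.
Profit = P·q − TC = 264·10 − 950 = $1690.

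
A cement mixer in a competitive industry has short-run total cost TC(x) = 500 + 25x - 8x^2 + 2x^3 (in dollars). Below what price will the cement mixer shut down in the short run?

$17 per unit

Short-run supply begins at min AVC. From VC = 25x - 8x^2 + 2x^3, AVC = 25 - 8x + 2x^2.
dAVC/dx = -8 + 4x = 0 gives x = 2. min AVC = 25 - 8·2 + 2·2^2 = 17.
The firm shuts down for any P below $17.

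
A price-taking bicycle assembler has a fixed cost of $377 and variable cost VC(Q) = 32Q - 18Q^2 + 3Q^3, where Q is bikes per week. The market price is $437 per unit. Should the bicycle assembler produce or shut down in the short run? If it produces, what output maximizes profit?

Variable cost is VC = 32Q - 18Q^2 + 3Q^3, so AVC = VC/Q = 32 - 18Q + 3Q^2 and MC = dTC/dQ = 32 - 36Q + 9Q^2.
AVC hits its minimum where MC = AVC, at Q = 3, giving min AVC = 32 - 18·3 + 3·3^2 = $5.
Because $437 ≥ $5, revenue can cover variable cost; the firm operates.
Set P = MC: 437 = 32 - 36Q + 9Q^2 → -405 - 36Q + 9Q^2 = 0. The roots are Q = -5 and Q = 9; the profit-maximizing output is on the rising part of MC, so Q* = 9.
Check: AVC at Q = 9 is $113 ≤ P, so revenue covers variable cost.
Profit = P·Q − TC = 437·9 − 1394 = $2539.

Produce at Q = 9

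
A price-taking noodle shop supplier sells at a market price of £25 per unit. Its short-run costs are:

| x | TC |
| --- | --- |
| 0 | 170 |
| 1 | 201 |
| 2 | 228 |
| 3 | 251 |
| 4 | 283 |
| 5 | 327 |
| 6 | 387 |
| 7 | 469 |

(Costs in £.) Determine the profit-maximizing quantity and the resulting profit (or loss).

Profit at each row (π = 25x − TC): x=0: -170; x=1: -176; x=2: -178; x=3: -176; x=4: -183; x=5: -202; x=6: -237; x=7: -294.
Profit is highest at x = 0. Equivalently, the lowest AVC in the table is 81/3 ≈ £27 at x = 3, and P = £25 falls below it — price never covers variable cost, so the firm shuts down and loses only its fixed cost.

x = 0 (shut down); profit = -£170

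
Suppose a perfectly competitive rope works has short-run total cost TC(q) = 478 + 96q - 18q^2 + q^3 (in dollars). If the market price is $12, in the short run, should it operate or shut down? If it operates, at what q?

Shut down

From TC, MC = TC'(q) = 96 - 36q + 3q^2 and AVC = VC/q = 96 - 18q + q^2.
AVC is minimized where dAVC/dq = -18 + 2q = 0, at q = 9; min AVC = 96 - 18·9 + 9^2 = $15.
With P < min AVC ($12 < $15), every unit sold adds to the loss.
Best response: produce nothing and absorb the $478 fixed cost.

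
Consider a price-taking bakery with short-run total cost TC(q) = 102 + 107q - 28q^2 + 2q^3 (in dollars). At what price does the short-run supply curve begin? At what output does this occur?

$9 per unit, at q = 7

Short-run supply begins at min AVC. From VC = 107q - 28q^2 + 2q^3, AVC = 107 - 28q + 2q^2.
At the minimum of AVC, MC = AVC. MC = 107 - 56q + 6q^2; setting MC = AVC gives 4q^2 - 28q = 0, so q = 7. min AVC = 9.
So the shutdown price is $9.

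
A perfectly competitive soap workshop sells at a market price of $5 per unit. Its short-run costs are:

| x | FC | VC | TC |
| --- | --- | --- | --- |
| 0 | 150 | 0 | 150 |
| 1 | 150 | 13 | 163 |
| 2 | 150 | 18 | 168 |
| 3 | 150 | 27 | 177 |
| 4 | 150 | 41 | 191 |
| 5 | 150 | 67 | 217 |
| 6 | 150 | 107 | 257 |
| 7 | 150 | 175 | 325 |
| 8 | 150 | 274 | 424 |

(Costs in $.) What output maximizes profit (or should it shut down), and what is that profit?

Compute π = P·x − TC at each output: x=0: -150; x=1: -158; x=2: -158; x=3: -162; x=4: -171; x=5: -192; x=6: -227; x=7: -290; x=8: -384.
Profit is highest at x = 0. Equivalently, the lowest AVC in the table is 18/2 ≈ $9 at x = 2, and P = $5 falls below it — price never covers variable cost, so the firm shuts down and loses only its fixed cost.

x = 0 (shut down); profit = -$150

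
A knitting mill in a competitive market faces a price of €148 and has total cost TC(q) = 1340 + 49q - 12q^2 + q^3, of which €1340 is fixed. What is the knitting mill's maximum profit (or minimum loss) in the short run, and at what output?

Profit = -€130 at q = 11

AVC = 49 - 12q + q^2 has its minimum €13 at q = 6; price €148 clears that bar, so the firm operates.
With MC = 49 - 24q + 3q^2, P = MC on the upward-sloping part at q* = 11.
TR = 148·11 = 1628. TC = 1340 + 418 = 1758. Profit = 1628 − 1758 = -€130.
That loss of €130 beats the €1340 the firm would lose by shutting down; producing recovers €1210 of fixed cost.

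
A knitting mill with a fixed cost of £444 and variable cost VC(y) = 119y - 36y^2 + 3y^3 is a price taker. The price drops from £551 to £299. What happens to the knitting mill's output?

Output falls from 12 to 10

MC = 119 - 72y + 9y^2; the shutdown threshold is min AVC = £11 (at y = 6).
With P = £551 above the shutdown price, P = MC gives y = 12.
At P = £299 ≥ min AVC, set P = MC: y = 10. The firm stays open but cuts output.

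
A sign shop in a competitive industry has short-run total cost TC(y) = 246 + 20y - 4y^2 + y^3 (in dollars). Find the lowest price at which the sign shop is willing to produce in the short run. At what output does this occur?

$16 per unit, at y = 2

The shutdown price is the minimum of AVC. VC = 20y - 4y^2 + y^3, so AVC = 20 - 4y + y^2.
At the minimum of AVC, MC = AVC. MC = 20 - 8y + 3y^2; setting MC = AVC gives 2y^2 - 4y = 0, so y = 2. min AVC = 16.
The firm shuts down for any P below $16.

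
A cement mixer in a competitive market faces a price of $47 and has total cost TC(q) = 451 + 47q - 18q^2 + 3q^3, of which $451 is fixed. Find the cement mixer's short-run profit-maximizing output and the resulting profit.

Profit = -$355 at q = 4

AVC = 47 - 18q + 3q^2 has its minimum $20 at q = 3; price $47 clears that bar, so the firm operates.
With MC = 47 - 36q + 9q^2, P = MC on the upward-sloping part at q* = 4.
TR = 47·4 = 188. TC = 451 + 92 = 543. Profit = 188 − 543 = -$355.
By producing, the firm covers all variable cost plus $96 of fixed cost; shutting down would lose the full $451.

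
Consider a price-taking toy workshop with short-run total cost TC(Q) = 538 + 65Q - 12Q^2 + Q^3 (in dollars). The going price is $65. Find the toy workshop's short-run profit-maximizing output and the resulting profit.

Profit = -$282 at Q = 8

AVC = 65 - 12Q + Q^2; min AVC = $29 at Q = 6. Since P = $65 ≥ min AVC, the firm produces.
MC = 65 - 24Q + 3Q^2. Setting P = MC and taking the root on the rising branch gives Q* = 8.
TR = 65·8 = 520. TC = 538 + 264 = 802. Profit = 520 − 802 = -$282.
By producing, the firm covers all variable cost plus $256 of fixed cost; shutting down would lose the full $538.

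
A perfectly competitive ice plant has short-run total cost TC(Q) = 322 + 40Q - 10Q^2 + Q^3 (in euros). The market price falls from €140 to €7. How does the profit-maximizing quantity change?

MC = 40 - 20Q + 3Q^2; the shutdown threshold is min AVC = €15 (at Q = 5).
At P = €140 ≥ min AVC, set P = MC on the rising branch: Q = 10.
At P = €7 < min AVC = €15, price no longer covers variable cost at any output, so the firm shuts down: Q = 0.

Output falls from 10 to 0 (the firm shuts down)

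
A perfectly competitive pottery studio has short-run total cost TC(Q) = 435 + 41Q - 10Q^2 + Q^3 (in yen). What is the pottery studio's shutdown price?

The shutdown price is the minimum of AVC. VC = 41Q - 10Q^2 + Q^3, so AVC = 41 - 10Q + Q^2.
At the minimum of AVC, MC = AVC. MC = 41 - 20Q + 3Q^2; setting MC = AVC gives 2Q^2 - 10Q = 0, so Q = 5. min AVC = 16.
The firm shuts down for any P below ¥16.

¥16 per unit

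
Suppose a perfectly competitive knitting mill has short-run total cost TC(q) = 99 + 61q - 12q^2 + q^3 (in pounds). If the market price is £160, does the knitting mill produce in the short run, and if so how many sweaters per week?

Variable cost is VC = 61q - 12q^2 + q^3, so AVC = VC/q = 61 - 12q + q^2 and MC = dTC/dq = 61 - 24q + 3q^2.
The AVC parabola has its vertex at q = 12/2 = 6, where AVC = 61 - 12·6 + 6^2 = £25.
P = £160 exceeds min AVC = £25, so the firm stays open.
P = MC gives -99 - 24q + 3q^2 = 0, with roots -3 and 11. Take the larger (rising MC): q* = 11.
Check: AVC at q = 11 is £50 ≤ P, so revenue covers variable cost.
Profit = P·q − TC = 160·11 − 649 = £1111.

Produce at q = 11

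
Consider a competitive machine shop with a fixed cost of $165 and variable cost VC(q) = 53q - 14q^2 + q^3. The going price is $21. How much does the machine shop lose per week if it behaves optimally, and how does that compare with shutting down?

AVC = 53 - 14q + q^2 has its minimum $4 at q = 7; price $21 clears that bar, so the firm operates.
MC = 53 - 28q + 3q^2. Setting P = MC and taking the root on the rising branch gives q* = 8.
TR = 21·8 = 168. TC = 165 + 40 = 205. Profit = 168 − 205 = -$37.
That loss of $37 beats the $165 the firm would lose by shutting down; producing recovers $128 of fixed cost.

Profit = -$37 at q = 8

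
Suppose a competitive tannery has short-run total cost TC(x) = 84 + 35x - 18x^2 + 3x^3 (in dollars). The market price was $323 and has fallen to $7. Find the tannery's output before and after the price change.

MC = 35 - 36x + 9x^2; the shutdown threshold is min AVC = $8 (at x = 3).
At P = $323 ≥ min AVC, set P = MC on the rising branch: x = 8.
At P = $7 < min AVC = $8, price no longer covers variable cost at any output, so the firm shuts down: x = 0.

Output falls from 8 to 0 (the firm shuts down)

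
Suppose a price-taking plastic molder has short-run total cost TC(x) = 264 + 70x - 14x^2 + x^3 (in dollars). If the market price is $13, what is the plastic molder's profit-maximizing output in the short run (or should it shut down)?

Shut down

From TC, MC = TC'(x) = 70 - 28x + 3x^2 and AVC = VC/x = 70 - 14x + x^2.
AVC hits its minimum where MC = AVC, at x = 7, giving min AVC = 70 - 14·7 + 7^2 = $21.
P = $13 lies below min AVC = $21; no output level covers variable cost.
The firm minimizes its loss by shutting down and losing only its fixed cost of $264.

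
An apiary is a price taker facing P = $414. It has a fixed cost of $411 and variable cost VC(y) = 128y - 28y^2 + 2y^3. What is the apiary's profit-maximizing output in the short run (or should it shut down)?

Produce at y = 13

Strip out fixed cost: VC = 128y - 28y^2 + 2y^3. Then AVC = 128 - 28y + 2y^2 and MC = 128 - 56y + 6y^2.
AVC is minimized where dAVC/dy = -28 + 4y = 0, at y = 7; min AVC = 128 - 28·7 + 2·7^2 = $30.
P = $414 exceeds min AVC = $30, so the firm stays open.
Solving P = MC: -286 - 56y + 6y^2 = 0 ⇒ y = -11/3 or 13. On the upward-sloping branch, y* = 13.
Check: AVC at y = 13 is $102 ≤ P, so revenue covers variable cost.
Profit = P·y − TC = 414·13 − 1737 = $3645.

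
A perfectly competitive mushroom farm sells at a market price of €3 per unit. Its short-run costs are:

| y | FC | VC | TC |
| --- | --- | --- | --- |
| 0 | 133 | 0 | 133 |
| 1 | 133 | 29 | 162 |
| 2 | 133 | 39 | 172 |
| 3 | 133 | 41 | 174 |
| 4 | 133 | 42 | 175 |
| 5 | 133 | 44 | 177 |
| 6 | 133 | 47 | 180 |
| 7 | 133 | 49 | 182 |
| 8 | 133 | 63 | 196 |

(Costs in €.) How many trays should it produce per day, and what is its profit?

y = 0 (shut down); profit = -€133

Tabulate TR − TC: y=0: -133; y=1: -159; y=2: -166; y=3: -165; y=4: -163; y=5: -162; y=6: -162; y=7: -161; y=8: -172.
Profit is highest at y = 0. Equivalently, the lowest AVC in the table is 49/7 ≈ €7 at y = 7, and P = €3 falls below it — price never covers variable cost, so the firm shuts down and loses only its fixed cost.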